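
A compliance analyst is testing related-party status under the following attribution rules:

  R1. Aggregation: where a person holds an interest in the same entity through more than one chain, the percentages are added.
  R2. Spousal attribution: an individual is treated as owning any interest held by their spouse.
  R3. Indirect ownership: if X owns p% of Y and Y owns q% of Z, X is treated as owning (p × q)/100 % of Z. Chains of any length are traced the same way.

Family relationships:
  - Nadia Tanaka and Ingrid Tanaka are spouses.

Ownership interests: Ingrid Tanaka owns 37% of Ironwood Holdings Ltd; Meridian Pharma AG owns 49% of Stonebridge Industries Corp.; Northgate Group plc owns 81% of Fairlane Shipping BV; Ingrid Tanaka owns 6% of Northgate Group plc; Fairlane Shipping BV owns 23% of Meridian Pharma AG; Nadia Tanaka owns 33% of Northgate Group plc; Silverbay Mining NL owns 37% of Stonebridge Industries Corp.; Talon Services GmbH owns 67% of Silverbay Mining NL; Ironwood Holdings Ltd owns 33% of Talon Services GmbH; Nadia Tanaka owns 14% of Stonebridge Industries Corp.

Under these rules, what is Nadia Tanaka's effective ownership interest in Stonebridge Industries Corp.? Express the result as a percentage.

By spousal attribution (R2), Nadia Tanaka is treated as also owning Ingrid Tanaka's interest in Northgate Group plc, giving 33% + 6% = 39%.
By spousal attribution (R2), Nadia Tanaka is treated as owning Ingrid Tanaka's 37% interest in Ironwood Holdings Ltd.
Chain via Northgate Group plc → Fairlane Shipping BV → Meridian Pharma AG (R3): 39% × 81% × 23% × 49% = 3.560193% of Stonebridge Industries Corp.
Direct interest in Stonebridge Industries Corp: 14%.
Chain via Ironwood Holdings Ltd → Talon Services GmbH → Silverbay Mining NL (R3): 37% × 33% × 67% × 37% = 3.026859% of Stonebridge Industries Corp.
Aggregating (R1): 3.560193% + 14% + 3.026859% = 20.587052%.

20.587052%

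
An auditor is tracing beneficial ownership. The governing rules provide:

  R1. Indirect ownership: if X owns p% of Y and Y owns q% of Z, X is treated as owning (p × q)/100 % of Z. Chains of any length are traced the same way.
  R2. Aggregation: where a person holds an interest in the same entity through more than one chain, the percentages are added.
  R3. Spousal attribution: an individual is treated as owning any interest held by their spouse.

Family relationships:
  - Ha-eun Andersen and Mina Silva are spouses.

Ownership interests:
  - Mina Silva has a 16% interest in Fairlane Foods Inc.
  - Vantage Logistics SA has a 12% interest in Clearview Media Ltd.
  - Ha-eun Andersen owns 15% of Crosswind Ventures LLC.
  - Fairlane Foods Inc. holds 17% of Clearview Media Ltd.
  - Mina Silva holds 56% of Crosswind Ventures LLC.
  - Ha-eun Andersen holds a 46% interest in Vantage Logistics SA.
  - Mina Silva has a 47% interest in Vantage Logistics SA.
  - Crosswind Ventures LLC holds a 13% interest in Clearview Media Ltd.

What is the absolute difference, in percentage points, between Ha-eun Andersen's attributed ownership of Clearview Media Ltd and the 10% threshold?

By spousal attribution (R3), Ha-eun Andersen is treated as also owning Mina Silva's interest in Vantage Logistics SA, giving 46% + 47% = 93%.
By spousal attribution (R3), Ha-eun Andersen is treated as also owning Mina Silva's interest in Crosswind Ventures LLC, giving 15% + 56% = 71%.
By spousal attribution (R3), Ha-eun Andersen is treated as owning Mina Silva's 16% interest in Fairlane Foods Inc.
Chain via Vantage Logistics SA (R1): 93% × 12% = 11.16% of Clearview Media Ltd.
Chain via Crosswind Ventures LLC (R1): 71% × 13% = 9.23% of Clearview Media Ltd.
Chain via Fairlane Foods Inc. (R1): 16% × 17% = 2.72% of Clearview Media Ltd.
Aggregating (R2): 11.16% + 9.23% + 2.72% = 23.11%.
23.11% exceeds the 10% threshold by 13.11 percentage points.

13.11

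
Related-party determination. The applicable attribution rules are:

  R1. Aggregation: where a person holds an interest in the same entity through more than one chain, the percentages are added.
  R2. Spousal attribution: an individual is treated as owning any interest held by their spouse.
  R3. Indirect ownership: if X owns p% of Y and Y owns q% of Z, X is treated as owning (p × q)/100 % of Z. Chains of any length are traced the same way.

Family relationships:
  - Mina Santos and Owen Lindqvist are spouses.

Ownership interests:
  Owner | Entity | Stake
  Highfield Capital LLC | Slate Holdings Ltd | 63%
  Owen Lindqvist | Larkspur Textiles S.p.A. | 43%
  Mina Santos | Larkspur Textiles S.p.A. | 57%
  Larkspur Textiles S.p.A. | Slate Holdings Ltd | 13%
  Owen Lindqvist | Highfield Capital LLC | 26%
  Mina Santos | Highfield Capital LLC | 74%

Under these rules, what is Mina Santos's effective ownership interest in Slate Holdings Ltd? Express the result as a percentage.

By spousal attribution (R2), Mina Santos is treated as also owning Owen Lindqvist's interest in Larkspur Textiles S.p.A, giving 57% + 43% = 100%.
By spousal attribution (R2), Mina Santos is treated as also owning Owen Lindqvist's interest in Highfield Capital LLC, giving 74% + 26% = 100%.
Chain via Larkspur Textiles S.p.A. (R3): 100% × 13% = 13% of Slate Holdings Ltd.
Chain via Highfield Capital LLC (R3): 100% × 63% = 63% of Slate Holdings Ltd.
Aggregating (R1): 13% + 63% = 76%.

76%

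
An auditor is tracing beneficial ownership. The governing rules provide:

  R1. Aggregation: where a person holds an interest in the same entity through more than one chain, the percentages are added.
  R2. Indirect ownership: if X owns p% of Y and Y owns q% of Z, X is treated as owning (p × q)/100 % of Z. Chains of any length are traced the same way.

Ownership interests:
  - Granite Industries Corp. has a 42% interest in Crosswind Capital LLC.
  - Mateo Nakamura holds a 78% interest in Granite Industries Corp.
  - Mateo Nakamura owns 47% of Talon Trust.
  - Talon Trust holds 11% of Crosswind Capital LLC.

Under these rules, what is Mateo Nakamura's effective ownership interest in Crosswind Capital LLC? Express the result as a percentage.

Chain via Talon Trust (R2): 47% × 11% = 5.17% of Crosswind Capital LLC.
Chain via Granite Industries Corp. (R2): 78% × 42% = 32.76% of Crosswind Capital LLC.
Aggregating (R1): 5.17% + 32.76% = 37.93%.

37.93%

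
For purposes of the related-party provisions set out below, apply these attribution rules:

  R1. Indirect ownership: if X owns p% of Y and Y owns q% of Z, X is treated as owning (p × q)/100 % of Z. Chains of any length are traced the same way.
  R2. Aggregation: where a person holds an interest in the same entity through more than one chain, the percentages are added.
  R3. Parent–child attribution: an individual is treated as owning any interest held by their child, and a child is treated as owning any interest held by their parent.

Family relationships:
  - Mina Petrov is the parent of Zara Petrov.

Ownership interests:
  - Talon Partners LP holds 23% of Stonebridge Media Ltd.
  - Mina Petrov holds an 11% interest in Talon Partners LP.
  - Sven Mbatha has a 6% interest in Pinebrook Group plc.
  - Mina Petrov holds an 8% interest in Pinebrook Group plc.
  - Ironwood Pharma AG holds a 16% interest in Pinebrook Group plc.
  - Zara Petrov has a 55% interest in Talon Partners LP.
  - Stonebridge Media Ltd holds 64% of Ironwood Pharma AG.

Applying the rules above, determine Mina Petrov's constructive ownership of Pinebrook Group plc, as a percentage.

By parent–child attribution (R3), Mina Petrov is treated as also owning Zara Petrov's interest in Talon Partners LP, giving 11% + 55% = 66%.
Chain via Talon Partners LP → Stonebridge Media Ltd → Ironwood Pharma AG (R1): 66% × 23% × 64% × 16% = 1.554432% of Pinebrook Group plc.
Direct interest in Pinebrook Group plc: 8%.
Aggregating (R2): 1.554432% + 8% = 9.554432%.

9.554432%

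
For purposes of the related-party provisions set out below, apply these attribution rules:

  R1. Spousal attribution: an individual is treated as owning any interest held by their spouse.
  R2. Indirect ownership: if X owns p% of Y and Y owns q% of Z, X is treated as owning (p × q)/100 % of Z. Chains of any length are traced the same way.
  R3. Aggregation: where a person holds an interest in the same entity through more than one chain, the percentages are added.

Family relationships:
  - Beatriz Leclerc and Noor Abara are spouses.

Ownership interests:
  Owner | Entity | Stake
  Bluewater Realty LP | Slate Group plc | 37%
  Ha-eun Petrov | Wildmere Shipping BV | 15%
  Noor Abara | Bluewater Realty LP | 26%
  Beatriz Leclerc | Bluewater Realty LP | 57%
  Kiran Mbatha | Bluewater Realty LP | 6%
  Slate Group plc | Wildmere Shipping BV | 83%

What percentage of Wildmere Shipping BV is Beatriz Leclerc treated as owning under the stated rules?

25.4893%

By spousal attribution (R1), Beatriz Leclerc is treated as also owning Noor Abara's interest in Bluewater Realty LP, giving 57% + 26% = 83%.
Chain via Bluewater Realty LP → Slate Group plc (R2): 83% × 37% × 83% = 25.4893% of Wildmere Shipping BV.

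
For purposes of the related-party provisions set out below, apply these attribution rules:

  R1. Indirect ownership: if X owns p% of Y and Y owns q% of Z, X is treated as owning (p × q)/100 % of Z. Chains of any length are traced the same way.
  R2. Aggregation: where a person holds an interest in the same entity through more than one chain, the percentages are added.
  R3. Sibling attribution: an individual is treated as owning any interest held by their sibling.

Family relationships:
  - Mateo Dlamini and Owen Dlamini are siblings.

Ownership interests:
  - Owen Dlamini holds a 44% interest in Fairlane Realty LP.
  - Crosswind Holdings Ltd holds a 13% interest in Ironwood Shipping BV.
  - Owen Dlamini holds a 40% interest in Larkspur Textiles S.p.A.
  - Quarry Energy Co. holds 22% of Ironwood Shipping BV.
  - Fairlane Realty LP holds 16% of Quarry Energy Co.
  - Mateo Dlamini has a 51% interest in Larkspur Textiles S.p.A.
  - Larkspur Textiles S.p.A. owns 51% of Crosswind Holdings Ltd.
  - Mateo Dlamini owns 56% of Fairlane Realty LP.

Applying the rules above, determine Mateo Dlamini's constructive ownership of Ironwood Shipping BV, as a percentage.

9.5533%

By sibling attribution (R3), Mateo Dlamini is treated as also owning Owen Dlamini's interest in Larkspur Textiles S.p.A, giving 51% + 40% = 91%.
By sibling attribution (R3), Mateo Dlamini is treated as also owning Owen Dlamini's interest in Fairlane Realty LP, giving 56% + 44% = 100%.
Chain via Larkspur Textiles S.p.A. → Crosswind Holdings Ltd (R1): 91% × 51% × 13% = 6.0333% of Ironwood Shipping BV.
Chain via Fairlane Realty LP → Quarry Energy Co. (R1): 100% × 16% × 22% = 3.52% of Ironwood Shipping BV.
Aggregating (R2): 6.0333% + 3.52% = 9.5533%.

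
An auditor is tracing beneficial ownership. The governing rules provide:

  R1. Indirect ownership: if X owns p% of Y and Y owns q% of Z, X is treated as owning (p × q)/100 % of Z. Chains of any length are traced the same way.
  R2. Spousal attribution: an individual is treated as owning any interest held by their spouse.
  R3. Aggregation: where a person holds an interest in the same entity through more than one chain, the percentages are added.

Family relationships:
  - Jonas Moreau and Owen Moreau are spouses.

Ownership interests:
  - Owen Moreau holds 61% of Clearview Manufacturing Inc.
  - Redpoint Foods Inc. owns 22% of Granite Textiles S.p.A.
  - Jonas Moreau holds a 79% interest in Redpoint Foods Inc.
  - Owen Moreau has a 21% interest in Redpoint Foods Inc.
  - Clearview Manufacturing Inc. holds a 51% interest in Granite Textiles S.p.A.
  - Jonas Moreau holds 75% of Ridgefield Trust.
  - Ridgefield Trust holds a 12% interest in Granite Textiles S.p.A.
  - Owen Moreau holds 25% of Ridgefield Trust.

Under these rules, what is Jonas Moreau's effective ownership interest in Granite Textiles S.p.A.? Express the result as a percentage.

By spousal attribution (R2), Jonas Moreau is treated as also owning Owen Moreau's interest in Redpoint Foods Inc, giving 79% + 21% = 100%.
By spousal attribution (R2), Jonas Moreau is treated as also owning Owen Moreau's interest in Ridgefield Trust, giving 75% + 25% = 100%.
By spousal attribution (R2), Jonas Moreau is treated as owning Owen Moreau's 61% interest in Clearview Manufacturing Inc.
Chain via Redpoint Foods Inc. (R1): 100% × 22% = 22% of Granite Textiles S.p.A.
Chain via Ridgefield Trust (R1): 100% × 12% = 12% of Granite Textiles S.p.A.
Chain via Clearview Manufacturing Inc. (R1): 61% × 51% = 31.11% of Granite Textiles S.p.A.
Aggregating (R3): 22% + 12% + 31.11% = 65.11%.

65.11%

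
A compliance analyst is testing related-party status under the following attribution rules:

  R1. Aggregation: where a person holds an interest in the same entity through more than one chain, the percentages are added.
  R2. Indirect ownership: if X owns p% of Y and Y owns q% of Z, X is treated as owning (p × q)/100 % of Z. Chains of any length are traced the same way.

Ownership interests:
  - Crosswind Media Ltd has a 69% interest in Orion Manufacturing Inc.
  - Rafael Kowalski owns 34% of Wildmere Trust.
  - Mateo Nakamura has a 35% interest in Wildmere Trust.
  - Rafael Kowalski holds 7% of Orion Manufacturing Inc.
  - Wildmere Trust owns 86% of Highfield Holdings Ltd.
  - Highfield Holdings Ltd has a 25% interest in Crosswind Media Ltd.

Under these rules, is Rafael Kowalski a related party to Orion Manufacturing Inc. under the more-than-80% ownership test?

Chain via Wildmere Trust → Highfield Holdings Ltd → Crosswind Media Ltd (R2): 34% × 86% × 25% × 69% = 5.0439% of Orion Manufacturing Inc.
Direct interest in Orion Manufacturing Inc: 7%.
Aggregating (R1): 5.0439% + 7% = 12.0439%.
12.0439% does not exceed the 80% threshold, so Rafael is not a related party to Orion Manufacturing Inc.

No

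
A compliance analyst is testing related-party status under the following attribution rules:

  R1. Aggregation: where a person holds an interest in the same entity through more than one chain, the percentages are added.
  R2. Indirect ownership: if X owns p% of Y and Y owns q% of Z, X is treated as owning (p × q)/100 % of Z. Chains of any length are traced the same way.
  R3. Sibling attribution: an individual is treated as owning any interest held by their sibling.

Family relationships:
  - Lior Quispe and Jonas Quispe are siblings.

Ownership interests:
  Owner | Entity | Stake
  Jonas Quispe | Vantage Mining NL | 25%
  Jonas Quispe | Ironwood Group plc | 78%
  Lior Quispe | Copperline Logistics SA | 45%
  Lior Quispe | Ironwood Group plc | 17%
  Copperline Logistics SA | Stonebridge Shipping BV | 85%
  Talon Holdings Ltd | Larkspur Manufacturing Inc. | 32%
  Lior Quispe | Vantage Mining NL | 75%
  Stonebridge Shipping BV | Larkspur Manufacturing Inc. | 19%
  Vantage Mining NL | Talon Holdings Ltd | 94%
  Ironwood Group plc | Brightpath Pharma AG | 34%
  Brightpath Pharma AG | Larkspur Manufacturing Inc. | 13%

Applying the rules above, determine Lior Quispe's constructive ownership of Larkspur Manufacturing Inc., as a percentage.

By sibling attribution (R3), Lior Quispe is treated as also owning Jonas Quispe's interest in Ironwood Group plc, giving 17% + 78% = 95%.
By sibling attribution (R3), Lior Quispe is treated as also owning Jonas Quispe's interest in Vantage Mining NL, giving 75% + 25% = 100%.
Chain via Ironwood Group plc → Brightpath Pharma AG (R2): 95% × 34% × 13% = 4.199% of Larkspur Manufacturing Inc.
Chain via Copperline Logistics SA → Stonebridge Shipping BV (R2): 45% × 85% × 19% = 7.2675% of Larkspur Manufacturing Inc.
Chain via Vantage Mining NL → Talon Holdings Ltd (R2): 100% × 94% × 32% = 30.08% of Larkspur Manufacturing Inc.
Aggregating (R1): 4.199% + 7.2675% + 30.08% = 41.5465%.

41.5465%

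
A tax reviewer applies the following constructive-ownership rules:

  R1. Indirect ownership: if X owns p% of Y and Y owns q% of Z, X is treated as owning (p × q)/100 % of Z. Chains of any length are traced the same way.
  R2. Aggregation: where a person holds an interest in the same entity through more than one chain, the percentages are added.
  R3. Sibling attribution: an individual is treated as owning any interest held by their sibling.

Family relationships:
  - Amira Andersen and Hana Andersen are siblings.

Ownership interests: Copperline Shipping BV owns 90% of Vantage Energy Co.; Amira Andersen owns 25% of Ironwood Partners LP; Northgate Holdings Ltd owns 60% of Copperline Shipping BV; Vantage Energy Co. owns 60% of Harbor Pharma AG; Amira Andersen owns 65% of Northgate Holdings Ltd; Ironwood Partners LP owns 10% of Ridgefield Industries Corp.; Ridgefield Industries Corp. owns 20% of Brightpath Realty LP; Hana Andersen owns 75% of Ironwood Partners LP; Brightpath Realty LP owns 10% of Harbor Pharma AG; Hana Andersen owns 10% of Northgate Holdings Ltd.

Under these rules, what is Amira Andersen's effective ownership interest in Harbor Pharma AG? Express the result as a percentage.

24.5%

By sibling attribution (R3), Amira Andersen is treated as also owning Hana Andersen's interest in Ironwood Partners LP, giving 25% + 75% = 100%.
By sibling attribution (R3), Amira Andersen is treated as also owning Hana Andersen's interest in Northgate Holdings Ltd, giving 65% + 10% = 75%.
Chain via Ironwood Partners LP → Ridgefield Industries Corp. → Brightpath Realty LP (R1): 100% × 10% × 20% × 10% = 0.2% of Harbor Pharma AG.
Chain via Northgate Holdings Ltd → Copperline Shipping BV → Vantage Energy Co. (R1): 75% × 60% × 90% × 60% = 24.3% of Harbor Pharma AG.
Aggregating (R2): 0.2% + 24.3% = 24.5%.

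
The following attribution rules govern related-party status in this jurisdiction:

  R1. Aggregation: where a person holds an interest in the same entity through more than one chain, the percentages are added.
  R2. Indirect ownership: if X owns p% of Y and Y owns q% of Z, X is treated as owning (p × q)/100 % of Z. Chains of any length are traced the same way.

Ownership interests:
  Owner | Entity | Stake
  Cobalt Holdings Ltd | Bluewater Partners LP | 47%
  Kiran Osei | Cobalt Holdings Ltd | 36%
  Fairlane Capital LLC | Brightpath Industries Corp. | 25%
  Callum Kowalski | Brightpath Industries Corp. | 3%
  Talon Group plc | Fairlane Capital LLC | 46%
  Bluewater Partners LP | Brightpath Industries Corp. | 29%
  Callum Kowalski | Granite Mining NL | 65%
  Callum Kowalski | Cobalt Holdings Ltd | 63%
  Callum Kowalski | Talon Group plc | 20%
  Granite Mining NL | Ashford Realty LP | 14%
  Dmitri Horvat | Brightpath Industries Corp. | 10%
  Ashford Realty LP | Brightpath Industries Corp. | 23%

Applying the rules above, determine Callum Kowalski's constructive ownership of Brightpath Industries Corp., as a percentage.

15.9799%

Chain via Talon Group plc → Fairlane Capital LLC (R2): 20% × 46% × 25% = 2.3% of Brightpath Industries Corp.
Chain via Cobalt Holdings Ltd → Bluewater Partners LP (R2): 63% × 47% × 29% = 8.5869% of Brightpath Industries Corp.
Chain via Granite Mining NL → Ashford Realty LP (R2): 65% × 14% × 23% = 2.093% of Brightpath Industries Corp.
Direct interest in Brightpath Industries Corp: 3%.
Aggregating (R1): 2.3% + 8.5869% + 2.093% + 3% = 15.9799%.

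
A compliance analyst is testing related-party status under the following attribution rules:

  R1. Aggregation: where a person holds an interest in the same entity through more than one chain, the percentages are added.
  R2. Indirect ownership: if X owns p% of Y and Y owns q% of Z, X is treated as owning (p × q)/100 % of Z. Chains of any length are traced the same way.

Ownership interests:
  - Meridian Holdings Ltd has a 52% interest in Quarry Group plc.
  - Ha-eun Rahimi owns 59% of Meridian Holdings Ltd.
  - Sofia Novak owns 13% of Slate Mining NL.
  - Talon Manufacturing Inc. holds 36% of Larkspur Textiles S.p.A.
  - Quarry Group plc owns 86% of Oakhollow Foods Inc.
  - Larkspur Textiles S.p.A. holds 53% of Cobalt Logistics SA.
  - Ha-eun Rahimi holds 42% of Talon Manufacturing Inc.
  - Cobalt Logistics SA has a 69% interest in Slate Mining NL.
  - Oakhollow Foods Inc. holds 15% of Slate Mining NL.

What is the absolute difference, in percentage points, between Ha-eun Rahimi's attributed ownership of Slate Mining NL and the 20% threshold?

Chain via Meridian Holdings Ltd → Quarry Group plc → Oakhollow Foods Inc. (R2): 59% × 52% × 86% × 15% = 3.95772% of Slate Mining NL.
Chain via Talon Manufacturing Inc. → Larkspur Textiles S.p.A. → Cobalt Logistics SA (R2): 42% × 36% × 53% × 69% = 5.529384% of Slate Mining NL.
Aggregating (R1): 3.95772% + 5.529384% = 9.487104%.
9.487104% falls short of the 20% threshold by 10.512896 percentage points.

10.512896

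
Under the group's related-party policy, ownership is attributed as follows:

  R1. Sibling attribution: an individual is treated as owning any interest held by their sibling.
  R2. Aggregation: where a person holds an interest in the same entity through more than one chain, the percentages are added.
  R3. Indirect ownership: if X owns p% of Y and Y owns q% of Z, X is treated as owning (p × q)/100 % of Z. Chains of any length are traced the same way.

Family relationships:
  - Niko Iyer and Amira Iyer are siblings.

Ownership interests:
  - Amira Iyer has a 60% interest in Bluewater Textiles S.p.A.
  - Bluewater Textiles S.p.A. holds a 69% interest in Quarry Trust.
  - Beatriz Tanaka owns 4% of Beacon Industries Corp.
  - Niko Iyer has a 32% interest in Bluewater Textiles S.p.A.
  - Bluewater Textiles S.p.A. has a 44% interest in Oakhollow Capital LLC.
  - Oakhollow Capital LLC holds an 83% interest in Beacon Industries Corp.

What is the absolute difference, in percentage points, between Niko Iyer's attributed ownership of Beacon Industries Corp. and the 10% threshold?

23.5984

By sibling attribution (R1), Niko Iyer is treated as also owning Amira Iyer's interest in Bluewater Textiles S.p.A, giving 32% + 60% = 92%.
Chain via Bluewater Textiles S.p.A. → Oakhollow Capital LLC (R3): 92% × 44% × 83% = 33.5984% of Beacon Industries Corp.
33.5984% exceeds the 10% threshold by 23.5984 percentage points.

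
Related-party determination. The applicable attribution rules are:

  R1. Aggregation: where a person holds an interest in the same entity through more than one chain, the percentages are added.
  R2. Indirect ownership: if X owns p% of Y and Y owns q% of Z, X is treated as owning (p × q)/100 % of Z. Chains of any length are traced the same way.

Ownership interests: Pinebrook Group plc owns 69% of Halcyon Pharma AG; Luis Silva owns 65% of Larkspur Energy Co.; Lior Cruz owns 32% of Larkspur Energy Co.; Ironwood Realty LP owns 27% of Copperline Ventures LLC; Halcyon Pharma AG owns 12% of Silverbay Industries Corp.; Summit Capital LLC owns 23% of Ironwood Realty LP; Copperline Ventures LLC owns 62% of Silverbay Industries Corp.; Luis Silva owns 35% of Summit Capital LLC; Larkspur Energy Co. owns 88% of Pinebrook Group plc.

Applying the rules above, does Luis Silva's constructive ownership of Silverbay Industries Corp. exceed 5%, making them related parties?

Yes

Chain via Summit Capital LLC → Ironwood Realty LP → Copperline Ventures LLC (R2): 35% × 23% × 27% × 62% = 1.34757% of Silverbay Industries Corp.
Chain via Larkspur Energy Co. → Pinebrook Group plc → Halcyon Pharma AG (R2): 65% × 88% × 69% × 12% = 4.73616% of Silverbay Industries Corp.
Aggregating (R1): 1.34757% + 4.73616% = 6.08373%.
6.08373% exceeds the 5% threshold, so Luis is a related party to Silverbay Industries Corp.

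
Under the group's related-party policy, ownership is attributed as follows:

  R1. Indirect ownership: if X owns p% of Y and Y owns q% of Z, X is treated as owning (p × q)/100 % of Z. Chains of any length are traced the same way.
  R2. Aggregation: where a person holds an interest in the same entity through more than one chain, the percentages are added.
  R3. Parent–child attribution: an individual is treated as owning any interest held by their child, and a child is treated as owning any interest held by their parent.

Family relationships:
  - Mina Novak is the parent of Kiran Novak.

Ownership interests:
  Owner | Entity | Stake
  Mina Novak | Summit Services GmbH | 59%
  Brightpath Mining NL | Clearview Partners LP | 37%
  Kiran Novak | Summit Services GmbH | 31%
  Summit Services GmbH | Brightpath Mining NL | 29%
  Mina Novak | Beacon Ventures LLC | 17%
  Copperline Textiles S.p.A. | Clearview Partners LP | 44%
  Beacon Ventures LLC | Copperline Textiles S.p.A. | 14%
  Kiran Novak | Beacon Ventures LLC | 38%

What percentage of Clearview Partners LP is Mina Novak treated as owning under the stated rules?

By parent–child attribution (R3), Mina Novak is treated as also owning Kiran Novak's interest in Summit Services GmbH, giving 59% + 31% = 90%.
By parent–child attribution (R3), Mina Novak is treated as also owning Kiran Novak's interest in Beacon Ventures LLC, giving 17% + 38% = 55%.
Chain via Summit Services GmbH → Brightpath Mining NL (R1): 90% × 29% × 37% = 9.657% of Clearview Partners LP.
Chain via Beacon Ventures LLC → Copperline Textiles S.p.A. (R1): 55% × 14% × 44% = 3.388% of Clearview Partners LP.
Aggregating (R2): 9.657% + 3.388% = 13.045%.

13.045%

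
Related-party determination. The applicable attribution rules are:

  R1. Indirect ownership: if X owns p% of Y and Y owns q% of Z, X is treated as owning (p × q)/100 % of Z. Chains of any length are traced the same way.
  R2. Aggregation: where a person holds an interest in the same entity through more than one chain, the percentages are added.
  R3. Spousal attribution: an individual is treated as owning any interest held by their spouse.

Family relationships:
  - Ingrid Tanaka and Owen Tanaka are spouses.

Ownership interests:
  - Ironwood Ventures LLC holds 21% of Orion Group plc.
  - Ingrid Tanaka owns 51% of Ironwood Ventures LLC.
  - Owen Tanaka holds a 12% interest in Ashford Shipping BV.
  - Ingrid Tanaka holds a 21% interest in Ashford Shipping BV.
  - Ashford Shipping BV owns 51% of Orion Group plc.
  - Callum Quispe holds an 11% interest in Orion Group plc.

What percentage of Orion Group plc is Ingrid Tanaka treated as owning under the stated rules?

27.54%

By spousal attribution (R3), Ingrid Tanaka is treated as also owning Owen Tanaka's interest in Ashford Shipping BV, giving 21% + 12% = 33%.
Chain via Ashford Shipping BV (R1): 33% × 51% = 16.83% of Orion Group plc.
Chain via Ironwood Ventures LLC (R1): 51% × 21% = 10.71% of Orion Group plc.
Aggregating (R2): 16.83% + 10.71% = 27.54%.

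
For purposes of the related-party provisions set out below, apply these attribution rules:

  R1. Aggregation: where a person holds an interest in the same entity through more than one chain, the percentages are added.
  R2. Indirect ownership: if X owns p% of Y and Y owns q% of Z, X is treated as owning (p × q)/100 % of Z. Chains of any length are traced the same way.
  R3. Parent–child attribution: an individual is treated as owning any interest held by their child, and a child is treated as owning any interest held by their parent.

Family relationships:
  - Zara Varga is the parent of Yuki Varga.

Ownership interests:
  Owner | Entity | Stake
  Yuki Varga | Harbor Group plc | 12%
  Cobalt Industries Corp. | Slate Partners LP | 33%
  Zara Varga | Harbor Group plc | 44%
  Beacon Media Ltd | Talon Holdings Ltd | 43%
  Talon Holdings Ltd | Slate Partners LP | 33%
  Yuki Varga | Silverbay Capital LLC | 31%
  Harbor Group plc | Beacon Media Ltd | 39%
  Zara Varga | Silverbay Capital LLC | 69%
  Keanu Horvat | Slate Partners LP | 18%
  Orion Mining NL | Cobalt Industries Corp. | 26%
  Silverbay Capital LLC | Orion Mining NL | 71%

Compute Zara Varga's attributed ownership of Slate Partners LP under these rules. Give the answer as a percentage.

By parent–child attribution (R3), Zara Varga is treated as also owning Yuki Varga's interest in Harbor Group plc, giving 44% + 12% = 56%.
By parent–child attribution (R3), Zara Varga is treated as also owning Yuki Varga's interest in Silverbay Capital LLC, giving 69% + 31% = 100%.
Chain via Harbor Group plc → Beacon Media Ltd → Talon Holdings Ltd (R2): 56% × 39% × 43% × 33% = 3.099096% of Slate Partners LP.
Chain via Silverbay Capital LLC → Orion Mining NL → Cobalt Industries Corp. (R2): 100% × 71% × 26% × 33% = 6.0918% of Slate Partners LP.
Aggregating (R1): 3.099096% + 6.0918% = 9.190896%.

9.190896%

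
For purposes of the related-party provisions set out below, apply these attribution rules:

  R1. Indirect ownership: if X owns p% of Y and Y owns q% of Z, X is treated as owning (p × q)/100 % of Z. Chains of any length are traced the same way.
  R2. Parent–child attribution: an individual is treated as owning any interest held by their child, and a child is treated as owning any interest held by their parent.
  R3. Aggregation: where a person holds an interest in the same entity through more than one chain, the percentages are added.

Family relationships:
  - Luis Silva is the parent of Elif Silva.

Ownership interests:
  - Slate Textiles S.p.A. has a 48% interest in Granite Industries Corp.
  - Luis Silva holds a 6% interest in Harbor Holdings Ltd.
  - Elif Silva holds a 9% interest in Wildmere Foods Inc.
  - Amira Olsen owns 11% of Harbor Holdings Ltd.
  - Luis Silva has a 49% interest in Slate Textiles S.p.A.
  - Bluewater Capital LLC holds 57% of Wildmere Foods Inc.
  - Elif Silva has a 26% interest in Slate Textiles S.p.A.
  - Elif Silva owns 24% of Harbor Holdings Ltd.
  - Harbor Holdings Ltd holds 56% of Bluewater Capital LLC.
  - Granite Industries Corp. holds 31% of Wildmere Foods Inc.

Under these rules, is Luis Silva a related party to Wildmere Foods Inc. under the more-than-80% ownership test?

By parent–child attribution (R2), Luis Silva is treated as also owning Elif Silva's interest in Slate Textiles S.p.A, giving 49% + 26% = 75%.
By parent–child attribution (R2), Luis Silva is treated as also owning Elif Silva's interest in Harbor Holdings Ltd, giving 6% + 24% = 30%.
By parent–child attribution (R2), Luis Silva is treated as owning Elif Silva's 9% interest in Wildmere Foods Inc.
Chain via Slate Textiles S.p.A. → Granite Industries Corp. (R1): 75% × 48% × 31% = 11.16% of Wildmere Foods Inc.
Chain via Harbor Holdings Ltd → Bluewater Capital LLC (R1): 30% × 56% × 57% = 9.576% of Wildmere Foods Inc.
Direct interest in Wildmere Foods Inc: 9%.
Aggregating (R3): 11.16% + 9.576% + 9% = 29.736%.
29.736% does not exceed the 80% threshold, so Luis is not a related party to Wildmere Foods Inc.

No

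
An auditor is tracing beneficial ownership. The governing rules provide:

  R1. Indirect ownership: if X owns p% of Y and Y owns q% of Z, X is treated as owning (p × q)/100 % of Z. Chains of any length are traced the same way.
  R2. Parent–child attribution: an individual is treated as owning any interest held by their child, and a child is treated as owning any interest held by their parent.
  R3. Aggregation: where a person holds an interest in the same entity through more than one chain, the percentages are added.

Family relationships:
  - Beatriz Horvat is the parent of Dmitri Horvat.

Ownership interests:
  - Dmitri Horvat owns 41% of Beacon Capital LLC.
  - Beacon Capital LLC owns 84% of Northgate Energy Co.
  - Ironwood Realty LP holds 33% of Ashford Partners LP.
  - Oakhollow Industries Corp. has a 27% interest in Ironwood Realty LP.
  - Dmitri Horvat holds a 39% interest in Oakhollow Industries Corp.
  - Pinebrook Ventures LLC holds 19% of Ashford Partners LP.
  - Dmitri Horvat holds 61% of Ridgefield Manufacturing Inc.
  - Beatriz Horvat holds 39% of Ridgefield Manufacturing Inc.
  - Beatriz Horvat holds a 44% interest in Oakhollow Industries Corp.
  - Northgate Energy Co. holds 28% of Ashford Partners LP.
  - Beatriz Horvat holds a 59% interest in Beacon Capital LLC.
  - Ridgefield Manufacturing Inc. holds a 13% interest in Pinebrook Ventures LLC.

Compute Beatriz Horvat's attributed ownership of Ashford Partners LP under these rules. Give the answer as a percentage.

By parent–child attribution (R2), Beatriz Horvat is treated as also owning Dmitri Horvat's interest in Ridgefield Manufacturing Inc, giving 39% + 61% = 100%.
By parent–child attribution (R2), Beatriz Horvat is treated as also owning Dmitri Horvat's interest in Beacon Capital LLC, giving 59% + 41% = 100%.
By parent–child attribution (R2), Beatriz Horvat is treated as also owning Dmitri Horvat's interest in Oakhollow Industries Corp, giving 44% + 39% = 83%.
Chain via Ridgefield Manufacturing Inc. → Pinebrook Ventures LLC (R1): 100% × 13% × 19% = 2.47% of Ashford Partners LP.
Chain via Beacon Capital LLC → Northgate Energy Co. (R1): 100% × 84% × 28% = 23.52% of Ashford Partners LP.
Chain via Oakhollow Industries Corp. → Ironwood Realty LP (R1): 83% × 27% × 33% = 7.3953% of Ashford Partners LP.
Aggregating (R3): 2.47% + 23.52% + 7.3953% = 33.3853%.

33.3853%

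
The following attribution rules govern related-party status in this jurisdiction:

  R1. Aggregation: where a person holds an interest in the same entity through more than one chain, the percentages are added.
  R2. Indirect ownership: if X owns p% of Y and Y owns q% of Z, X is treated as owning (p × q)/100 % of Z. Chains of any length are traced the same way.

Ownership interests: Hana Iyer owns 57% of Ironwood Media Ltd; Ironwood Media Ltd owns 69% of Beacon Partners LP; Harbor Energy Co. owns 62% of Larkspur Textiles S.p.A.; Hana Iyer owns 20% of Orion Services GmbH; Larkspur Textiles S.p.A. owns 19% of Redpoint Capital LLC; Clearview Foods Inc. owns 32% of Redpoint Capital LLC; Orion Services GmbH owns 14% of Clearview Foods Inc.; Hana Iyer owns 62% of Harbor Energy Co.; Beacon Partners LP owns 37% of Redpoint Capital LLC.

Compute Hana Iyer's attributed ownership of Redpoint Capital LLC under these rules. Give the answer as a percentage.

Chain via Orion Services GmbH → Clearview Foods Inc. (R2): 20% × 14% × 32% = 0.896% of Redpoint Capital LLC.
Chain via Ironwood Media Ltd → Beacon Partners LP (R2): 57% × 69% × 37% = 14.5521% of Redpoint Capital LLC.
Chain via Harbor Energy Co. → Larkspur Textiles S.p.A. (R2): 62% × 62% × 19% = 7.3036% of Redpoint Capital LLC.
Aggregating (R1): 0.896% + 14.5521% + 7.3036% = 22.7517%.

22.7517%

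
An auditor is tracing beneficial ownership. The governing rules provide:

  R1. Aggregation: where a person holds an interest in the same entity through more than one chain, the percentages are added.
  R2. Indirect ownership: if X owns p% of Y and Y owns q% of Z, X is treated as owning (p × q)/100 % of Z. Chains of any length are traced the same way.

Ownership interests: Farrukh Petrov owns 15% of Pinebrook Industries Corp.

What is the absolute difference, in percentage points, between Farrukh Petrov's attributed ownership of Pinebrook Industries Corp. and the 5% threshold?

Direct interest in Pinebrook Industries Corp: 15%.
15% exceeds the 5% threshold by 10 percentage points.

10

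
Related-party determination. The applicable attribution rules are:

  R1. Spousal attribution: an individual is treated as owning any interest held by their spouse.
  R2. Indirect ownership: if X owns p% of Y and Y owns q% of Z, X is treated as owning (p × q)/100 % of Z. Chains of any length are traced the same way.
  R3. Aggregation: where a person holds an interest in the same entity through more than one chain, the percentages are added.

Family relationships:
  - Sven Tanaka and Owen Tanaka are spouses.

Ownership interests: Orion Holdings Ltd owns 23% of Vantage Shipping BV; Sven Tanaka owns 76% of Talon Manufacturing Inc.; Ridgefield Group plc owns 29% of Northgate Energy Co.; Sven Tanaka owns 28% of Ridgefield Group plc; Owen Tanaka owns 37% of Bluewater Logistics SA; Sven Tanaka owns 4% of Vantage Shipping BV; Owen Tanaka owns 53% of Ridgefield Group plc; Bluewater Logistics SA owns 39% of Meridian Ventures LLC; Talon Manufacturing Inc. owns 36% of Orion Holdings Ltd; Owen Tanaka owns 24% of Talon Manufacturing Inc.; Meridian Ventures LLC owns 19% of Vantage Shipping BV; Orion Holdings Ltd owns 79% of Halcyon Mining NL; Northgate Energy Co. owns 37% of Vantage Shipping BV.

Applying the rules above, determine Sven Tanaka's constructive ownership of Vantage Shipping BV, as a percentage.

23.713%

By spousal attribution (R1), Sven Tanaka is treated as also owning Owen Tanaka's interest in Talon Manufacturing Inc, giving 76% + 24% = 100%.
By spousal attribution (R1), Sven Tanaka is treated as also owning Owen Tanaka's interest in Ridgefield Group plc, giving 28% + 53% = 81%.
By spousal attribution (R1), Sven Tanaka is treated as owning Owen Tanaka's 37% interest in Bluewater Logistics SA.
Chain via Talon Manufacturing Inc. → Orion Holdings Ltd (R2): 100% × 36% × 23% = 8.28% of Vantage Shipping BV.
Chain via Ridgefield Group plc → Northgate Energy Co. (R2): 81% × 29% × 37% = 8.6913% of Vantage Shipping BV.
Direct interest in Vantage Shipping BV: 4%.
Chain via Bluewater Logistics SA → Meridian Ventures LLC (R2): 37% × 39% × 19% = 2.7417% of Vantage Shipping BV.
Aggregating (R3): 8.28% + 8.6913% + 4% + 2.7417% = 23.713%.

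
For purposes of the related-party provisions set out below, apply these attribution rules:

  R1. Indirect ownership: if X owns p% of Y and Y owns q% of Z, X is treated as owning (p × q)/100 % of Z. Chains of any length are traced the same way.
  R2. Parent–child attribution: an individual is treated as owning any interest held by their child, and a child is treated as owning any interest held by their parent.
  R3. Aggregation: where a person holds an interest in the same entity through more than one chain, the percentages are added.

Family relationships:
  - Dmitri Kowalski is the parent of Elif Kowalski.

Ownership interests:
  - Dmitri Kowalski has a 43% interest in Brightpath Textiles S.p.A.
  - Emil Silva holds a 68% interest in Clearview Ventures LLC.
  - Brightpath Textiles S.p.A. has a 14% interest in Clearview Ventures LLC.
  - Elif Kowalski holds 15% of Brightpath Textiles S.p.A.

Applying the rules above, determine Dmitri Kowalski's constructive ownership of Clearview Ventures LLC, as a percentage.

8.12%

By parent–child attribution (R2), Dmitri Kowalski is treated as also owning Elif Kowalski's interest in Brightpath Textiles S.p.A, giving 43% + 15% = 58%.
Chain via Brightpath Textiles S.p.A. (R1): 58% × 14% = 8.12% of Clearview Ventures LLC.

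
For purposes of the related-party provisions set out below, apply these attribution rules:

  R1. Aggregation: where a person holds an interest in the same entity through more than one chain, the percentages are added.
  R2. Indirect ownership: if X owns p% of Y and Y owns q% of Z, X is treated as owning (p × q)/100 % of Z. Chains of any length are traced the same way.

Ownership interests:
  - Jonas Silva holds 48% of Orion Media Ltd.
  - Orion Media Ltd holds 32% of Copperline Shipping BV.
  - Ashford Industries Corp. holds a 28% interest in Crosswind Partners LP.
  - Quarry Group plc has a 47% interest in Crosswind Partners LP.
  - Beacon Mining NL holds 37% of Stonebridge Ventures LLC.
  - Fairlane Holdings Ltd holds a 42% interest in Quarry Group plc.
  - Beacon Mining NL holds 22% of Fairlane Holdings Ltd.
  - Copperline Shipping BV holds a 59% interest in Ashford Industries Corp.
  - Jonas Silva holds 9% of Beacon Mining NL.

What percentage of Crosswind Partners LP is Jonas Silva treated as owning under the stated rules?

Chain via Orion Media Ltd → Copperline Shipping BV → Ashford Industries Corp. (R2): 48% × 32% × 59% × 28% = 2.537472% of Crosswind Partners LP.
Chain via Beacon Mining NL → Fairlane Holdings Ltd → Quarry Group plc (R2): 9% × 22% × 42% × 47% = 0.390852% of Crosswind Partners LP.
Aggregating (R1): 2.537472% + 0.390852% = 2.928324%.

2.928324%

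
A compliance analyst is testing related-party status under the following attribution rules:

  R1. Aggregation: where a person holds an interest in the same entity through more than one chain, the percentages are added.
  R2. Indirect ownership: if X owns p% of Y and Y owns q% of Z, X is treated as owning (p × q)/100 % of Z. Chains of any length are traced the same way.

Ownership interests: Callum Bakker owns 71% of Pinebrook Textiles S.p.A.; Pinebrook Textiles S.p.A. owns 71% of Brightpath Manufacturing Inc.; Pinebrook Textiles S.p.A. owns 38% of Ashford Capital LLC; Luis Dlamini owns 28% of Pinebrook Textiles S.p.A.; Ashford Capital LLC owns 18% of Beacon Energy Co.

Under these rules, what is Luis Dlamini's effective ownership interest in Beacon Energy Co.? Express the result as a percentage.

Chain via Pinebrook Textiles S.p.A. → Ashford Capital LLC (R2): 28% × 38% × 18% = 1.9152% of Beacon Energy Co.

1.9152%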